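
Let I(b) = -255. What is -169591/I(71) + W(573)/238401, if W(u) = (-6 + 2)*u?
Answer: 1497410353/2251565 ≈ 665.05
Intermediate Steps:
W(u) = -4*u
-169591/I(71) + W(573)/238401 = -169591/(-255) - 4*573/238401 = -169591*(-1/255) - 2292*1/238401 = 169591/255 - 764/79467 = 1497410353/2251565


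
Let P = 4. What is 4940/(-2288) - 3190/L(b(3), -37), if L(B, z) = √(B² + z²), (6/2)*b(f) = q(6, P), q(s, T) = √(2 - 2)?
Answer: -143875/1628 ≈ -88.375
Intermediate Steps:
q(s, T) = 0 (q(s, T) = √0 = 0)
b(f) = 0 (b(f) = (⅓)*0 = 0)
4940/(-2288) - 3190/L(b(3), -37) = 4940/(-2288) - 3190/√(0² + (-37)²) = 4940*(-1/2288) - 3190/√(0 + 1369) = -95/44 - 3190/(√1369) = -95/44 - 3190/37 = -143875/1628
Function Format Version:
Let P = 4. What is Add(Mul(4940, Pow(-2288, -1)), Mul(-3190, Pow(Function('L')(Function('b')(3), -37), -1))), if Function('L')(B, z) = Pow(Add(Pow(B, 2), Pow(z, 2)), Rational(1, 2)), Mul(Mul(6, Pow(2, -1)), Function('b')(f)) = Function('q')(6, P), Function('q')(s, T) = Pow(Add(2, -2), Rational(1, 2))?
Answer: Rational(-143875, 1628) ≈ -88.375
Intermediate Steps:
Function('q')(s, T) = 0 (Function('q')(s, T) = Pow(0, Rational(1, 2)) = 0)
Function('b')(f) = 0 (Function('b')(f) = Mul(Rational(1, 3), 0) = 0)
Add(Mul(4940, Pow(-2288, -1)), Mul(-3190, Pow(Function('L')(Function('b')(3), -37), -1))) = Add(Mul(4940, Pow(-2288, -1)), Mul(-3190, Pow(Pow(Add(Pow(0, 2), Pow(-37, 2)), Rational(1, 2)), -1))) = Add(Mul(4940, Rational(-1, 2288)), Mul(-3190, Pow(Pow(Add(0, 1369), Rational(1, 2)), -1))) = Add(Rational(-95, 44), Mul(-3190, Pow(Pow(1369, Rational(1, 2)), -1))) = Add(Rational(-95, 44), Mul(-3190, Pow(37, -1))) = Add(Rational(-95, 44), Mul(-3190, Rational(1, 37))) = Add(Rational(-95, 44), Rational(-3190, 37)) = Rational(-143875, 1628)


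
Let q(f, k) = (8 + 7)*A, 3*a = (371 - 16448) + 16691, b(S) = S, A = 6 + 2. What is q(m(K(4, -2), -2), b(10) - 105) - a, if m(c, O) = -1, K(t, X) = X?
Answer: -254/3 ≈ -84.667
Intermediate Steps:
A = 8
a = 614/3 (a = ((371 - 16448) + 16691)/3 = (-16077 + 16691)/3 = (1/3)*614 = 614/3 ≈ 204.67)
q(f, k) = 120 (q(f, k) = (8 + 7)*8 = 15*8 = 120)
q(m(K(4, -2), -2), b(10) - 105) - a = 120 - 1*614/3 = 120 - 614/3 = -254/3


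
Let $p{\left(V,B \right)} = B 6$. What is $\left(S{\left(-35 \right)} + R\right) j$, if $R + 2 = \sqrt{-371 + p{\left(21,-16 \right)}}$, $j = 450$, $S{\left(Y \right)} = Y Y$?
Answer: $550350 + 450 i \sqrt{467} \approx 5.5035 \cdot 10^{5} + 9724.6 i$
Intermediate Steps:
$p{\left(V,B \right)} = 6 B$
$S{\left(Y \right)} = Y^{2}$
$R = -2 + i \sqrt{467}$ ($R = -2 + \sqrt{-371 + 6 \left(-16\right)} = -2 + \sqrt{-371 - 96} = -2 + \sqrt{-467} = -2 + i \sqrt{467} \approx -2.0 + 21.61 i$)
$\left(S{\left(-35 \right)} + R\right) j = \left(\left(-35\right)^{2} - \left(2 - i \sqrt{467}\right)\right) 450 = \left(1225 - \left(2 - i \sqrt{467}\right)\right) 450 = \left(1223 + i \sqrt{467}\right) 450 = 550350 + 450 i \sqrt{467}$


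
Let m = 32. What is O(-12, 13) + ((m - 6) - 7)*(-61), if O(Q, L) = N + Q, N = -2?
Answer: -1173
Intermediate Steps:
O(Q, L) = -2 + Q
O(-12, 13) + ((m - 6) - 7)*(-61) = (-2 - 12) + ((32 - 6) - 7)*(-61) = -14 + (26 - 7)*(-61) = -14 + 19*(-61) = -14 - 1159 = -1173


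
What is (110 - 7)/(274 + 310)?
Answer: 103/584 ≈ 0.17637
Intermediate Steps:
(110 - 7)/(274 + 310) = 103/584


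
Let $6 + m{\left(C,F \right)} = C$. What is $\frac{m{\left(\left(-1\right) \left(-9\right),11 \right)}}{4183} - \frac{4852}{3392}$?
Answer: $- \frac{5071435}{3547184} \approx -1.4297$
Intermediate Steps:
$m{\left(C,F \right)} = -6 + C$
$\frac{m{\left(\left(-1\right) \left(-9\right),11 \right)}}{4183} - \frac{4852}{3392} = \frac{-6 - -9}{4183} - \frac{4852}{3392} = \left(-6 + 9\right) \frac{1}{4183} - \frac{1213}{848} = 3 \cdot \frac{1}{4183} - \frac{1213}{848} = \frac{3}{4183} - \frac{1213}{848} = - \frac{5071435}{3547184}$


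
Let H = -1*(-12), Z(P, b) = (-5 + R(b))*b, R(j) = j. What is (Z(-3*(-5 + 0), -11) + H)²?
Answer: 35344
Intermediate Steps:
Z(P, b) = b*(-5 + b) (Z(P, b) = (-5 + b)*b = b*(-5 + b))
H = 12
(Z(-3*(-5 + 0), -11) + H)² = (-11*(-5 - 11) + 12)² = (-11*(-16) + 12)² = (176 + 12)² = 188² = 35344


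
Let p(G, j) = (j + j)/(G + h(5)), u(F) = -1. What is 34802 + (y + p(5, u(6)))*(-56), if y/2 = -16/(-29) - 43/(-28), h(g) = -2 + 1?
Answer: 1003290/29 ≈ 34596.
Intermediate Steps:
h(g) = -1
y = 1695/406 (y = 2*(-16/(-29) - 43/(-28)) = 2*(-16*(-1/29) - 43*(-1/28)) = 2*(16/29 + 43/28) = 2*(1695/812) = 1695/406 ≈ 4.1749)
p(G, j) = 2*j/(-1 + G) (p(G, j) = (j + j)/(G - 1) = (2*j)/(-1 + G) = 2*j/(-1 + G))
34802 + (y + p(5, u(6)))*(-56) = 34802 + (1695/406 + 2*(-1)/(-1 + 5))*(-56) = 34802 + (1695/406 + 2*(-1)/4)*(-56) = 34802 + (1695/406 + 2*(-1)*(¼))*(-56) = 34802 + (1695/406 - ½)*(-56) = 34802 + (746/203)*(-56) = 34802 - 5968/29 = 1003290/29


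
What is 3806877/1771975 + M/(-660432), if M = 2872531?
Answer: -2575869727861/1170268993200 ≈ -2.2011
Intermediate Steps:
3806877/1771975 + M/(-660432) = 3806877/1771975 + 2872531/(-660432) = 3806877*(1/1771975) + 2872531*(-1/660432) = 3806877/1771975 - 2872531/660432 = -2575869727861/1170268993200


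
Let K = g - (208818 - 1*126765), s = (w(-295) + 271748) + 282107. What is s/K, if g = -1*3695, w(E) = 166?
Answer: -42617/6596 ≈ -6.4610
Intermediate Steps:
g = -3695
s = 554021 (s = (166 + 271748) + 282107 = 271914 + 282107 = 554021)
K = -85748 (K = -3695 - (208818 - 1*126765) = -3695 - (208818 - 126765) = -3695 - 1*82053 = -3695 - 82053 = -85748)
s/K = 554021/(-85748) = 554021*(-1/85748) = -42617/6596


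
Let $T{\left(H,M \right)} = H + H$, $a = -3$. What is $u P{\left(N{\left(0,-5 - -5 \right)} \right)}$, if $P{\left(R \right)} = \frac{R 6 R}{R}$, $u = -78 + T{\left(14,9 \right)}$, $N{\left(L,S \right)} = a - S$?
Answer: $900$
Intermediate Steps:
$N{\left(L,S \right)} = -3 - S$
$T{\left(H,M \right)} = 2 H$
$u = -50$ ($u = -78 + 2 \cdot 14 = -78 + 28 = -50$)
$P{\left(R \right)} = 6 R$ ($P{\left(R \right)} = \frac{6 R R}{R} = \frac{6 R^{2}}{R} = 6 R$)
$u P{\left(N{\left(0,-5 - -5 \right)} \right)} = - 50 \cdot 6 \left(-3 - \left(-5 - -5\right)\right) = - 50 \cdot 6 \left(-3 - \left(-5 + 5\right)\right) = - 50 \cdot 6 \left(-3 - 0\right) = - 50 \cdot 6 \left(-3 + 0\right) = - 50 \cdot 6 \left(-3\right) = \left(-50\right) \left(-18\right) = 900$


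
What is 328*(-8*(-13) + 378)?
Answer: 158096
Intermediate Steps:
328*(-8*(-13) + 378) = 328*(104 + 378) = 328*482 = 158096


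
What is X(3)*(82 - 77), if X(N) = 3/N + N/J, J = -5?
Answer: 2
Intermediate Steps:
X(N) = 3/N - N/5 (X(N) = 3/N + N/(-5) = 3/N + N*(-1/5) = 3/N - N/5)
X(3)*(82 - 77) = (3/3 - 1/5*3)*(82 - 77) = (3*(1/3) - 3/5)*5 = (1 - 3/5)*5 = (2/5)*5 = 2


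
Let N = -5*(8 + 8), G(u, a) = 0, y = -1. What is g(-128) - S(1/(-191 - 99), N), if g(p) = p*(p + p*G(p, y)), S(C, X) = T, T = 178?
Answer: 16206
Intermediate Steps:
N = -80 (N = -5*16 = -80)
S(C, X) = 178
g(p) = p² (g(p) = p*(p + p*0) = p*(p + 0) = p*p = p²)
g(-128) - S(1/(-191 - 99), N) = (-128)² - 1*178 = 16384 - 178 = 16206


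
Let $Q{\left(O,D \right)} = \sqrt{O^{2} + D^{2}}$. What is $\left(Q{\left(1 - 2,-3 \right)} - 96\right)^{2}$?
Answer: $\left(96 - \sqrt{10}\right)^{2} \approx 8618.8$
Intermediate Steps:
$Q{\left(O,D \right)} = \sqrt{D^{2} + O^{2}}$
$\left(Q{\left(1 - 2,-3 \right)} - 96\right)^{2} = \left(\sqrt{\left(-3\right)^{2} + \left(1 - 2\right)^{2}} - 96\right)^{2} = \left(\sqrt{9 + \left(1 - 2\right)^{2}} - 96\right)^{2} = \left(\sqrt{9 + \left(-1\right)^{2}} - 96\right)^{2} = \left(\sqrt{9 + 1} - 96\right)^{2} = \left(\sqrt{10} - 96\right)^{2} = \left(-96 + \sqrt{10}\right)^{2}$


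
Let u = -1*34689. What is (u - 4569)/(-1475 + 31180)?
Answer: -39258/29705 ≈ -1.3216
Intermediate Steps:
u = -34689
(u - 4569)/(-1475 + 31180) = (-34689 - 4569)/(-1475 + 31180) = -39258/29705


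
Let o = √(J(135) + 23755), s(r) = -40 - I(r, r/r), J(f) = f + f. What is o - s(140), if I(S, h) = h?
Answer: 196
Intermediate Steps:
J(f) = 2*f
s(r) = -41 (s(r) = -40 - r/r = -40 - 1*1 = -40 - 1 = -41)
o = 155 (o = √(2*135 + 23755) = √(270 + 23755) = √24025 = 155)
o - s(140) = 155 - 1*(-41) = 155 + 41 = 196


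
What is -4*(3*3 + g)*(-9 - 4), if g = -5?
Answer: 208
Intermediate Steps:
-4*(3*3 + g)*(-9 - 4) = -4*(3*3 - 5)*(-9 - 4) = -4*(9 - 5)*(-13) = -16*(-13) = -4*(-52) = 208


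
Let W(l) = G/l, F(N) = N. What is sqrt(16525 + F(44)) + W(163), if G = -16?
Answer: -16/163 + 3*sqrt(1841) ≈ 128.62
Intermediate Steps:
W(l) = -16/l
sqrt(16525 + F(44)) + W(163) = sqrt(16525 + 44) - 16/163 = sqrt(16569) - 16*1/163 = 3*sqrt(1841) - 16/163 = -16/163 + 3*sqrt(1841)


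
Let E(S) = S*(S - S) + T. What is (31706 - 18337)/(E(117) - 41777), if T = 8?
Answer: -13369/41769 ≈ -0.32007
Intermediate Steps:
E(S) = 8 (E(S) = S*(S - S) + 8 = S*0 + 8 = 0 + 8 = 8)
(31706 - 18337)/(E(117) - 41777) = (31706 - 18337)/(8 - 41777) = 13369/(-41769) = 13369*(-1/41769) = -13369/41769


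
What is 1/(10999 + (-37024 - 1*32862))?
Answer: -1/58887 ≈ -1.6982e-5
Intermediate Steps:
1/(10999 + (-37024 - 1*32862)) = 1/(10999 + (-37024 - 32862)) = 1/(10999 - 69886) = 1/(-58887) = -1/58887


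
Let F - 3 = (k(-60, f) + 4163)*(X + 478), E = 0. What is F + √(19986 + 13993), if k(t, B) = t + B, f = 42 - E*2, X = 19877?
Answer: 84371478 + √33979 ≈ 8.4372e+7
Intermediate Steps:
f = 42 (f = 42 - 0*2 = 42 - 1*0 = 42 + 0 = 42)
k(t, B) = B + t
F = 84371478 (F = 3 + ((42 - 60) + 4163)*(19877 + 478) = 3 + (-18 + 4163)*20355 = 3 + 4145*20355 = 3 + 84371475 = 84371478)
F + √(19986 + 13993) = 84371478 + √(19986 + 13993) = 84371478 + √33979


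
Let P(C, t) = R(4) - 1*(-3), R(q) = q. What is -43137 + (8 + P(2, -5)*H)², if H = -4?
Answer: -42737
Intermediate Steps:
P(C, t) = 7 (P(C, t) = 4 - 1*(-3) = 4 + 3 = 7)
-43137 + (8 + P(2, -5)*H)² = -43137 + (8 + 7*(-4))² = -43137 + (8 - 28)² = -43137 + (-20)² = -43137 + 400 = -42737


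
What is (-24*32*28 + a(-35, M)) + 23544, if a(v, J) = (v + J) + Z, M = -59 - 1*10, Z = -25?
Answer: 1911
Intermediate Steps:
M = -69 (M = -59 - 10 = -69)
a(v, J) = -25 + J + v (a(v, J) = (v + J) - 25 = (J + v) - 25 = -25 + J + v)
(-24*32*28 + a(-35, M)) + 23544 = (-24*32*28 + (-25 - 69 - 35)) + 23544 = (-768*28 - 129) + 23544 = (-21504 - 129) + 23544 = -21633 + 23544 = 1911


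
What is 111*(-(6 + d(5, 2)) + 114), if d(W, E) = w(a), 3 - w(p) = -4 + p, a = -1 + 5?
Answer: 11655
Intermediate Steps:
a = 4
w(p) = 7 - p (w(p) = 3 - (-4 + p) = 3 + (4 - p) = 7 - p)
d(W, E) = 3 (d(W, E) = 7 - 1*4 = 7 - 4 = 3)
111*(-(6 + d(5, 2)) + 114) = 111*(-(6 + 3) + 114) = 111*(-1*9 + 114) = 111*(-9 + 114) = 111*105 = 11655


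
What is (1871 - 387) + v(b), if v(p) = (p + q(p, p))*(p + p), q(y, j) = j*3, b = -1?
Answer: 1492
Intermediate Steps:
q(y, j) = 3*j
v(p) = 8*p² (v(p) = (p + 3*p)*(p + p) = (4*p)*(2*p) = 8*p²)
(1871 - 387) + v(b) = (1871 - 387) + 8*(-1)² = 1484 + 8*1 = 1484 + 8 = 1492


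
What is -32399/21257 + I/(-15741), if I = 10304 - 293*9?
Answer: -61179098/30418767 ≈ -2.0112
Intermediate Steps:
I = 7667 (I = 10304 - 1*2637 = 10304 - 2637 = 7667)
-32399/21257 + I/(-15741) = -32399/21257 + 7667/(-15741) = -32399*1/21257 + 7667*(-1/15741) = -32399/21257 - 697/1431 = -61179098/30418767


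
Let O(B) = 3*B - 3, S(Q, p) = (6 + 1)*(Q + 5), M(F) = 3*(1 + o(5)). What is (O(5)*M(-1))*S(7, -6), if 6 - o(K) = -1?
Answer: 24192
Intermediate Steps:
o(K) = 7 (o(K) = 6 - 1*(-1) = 6 + 1 = 7)
M(F) = 24 (M(F) = 3*(1 + 7) = 3*8 = 24)
S(Q, p) = 35 + 7*Q (S(Q, p) = 7*(5 + Q) = 35 + 7*Q)
O(B) = -3 + 3*B
(O(5)*M(-1))*S(7, -6) = ((-3 + 3*5)*24)*(35 + 7*7) = ((-3 + 15)*24)*(35 + 49) = (12*24)*84 = 288*84 = 24192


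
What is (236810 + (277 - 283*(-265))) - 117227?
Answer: 194855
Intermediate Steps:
(236810 + (277 - 283*(-265))) - 117227 = (236810 + (277 + 74995)) - 117227 = (236810 + 75272) - 117227 = 312082 - 117227 = 194855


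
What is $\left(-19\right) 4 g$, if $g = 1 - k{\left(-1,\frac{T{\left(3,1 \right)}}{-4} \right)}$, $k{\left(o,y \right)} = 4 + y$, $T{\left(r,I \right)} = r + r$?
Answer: $114$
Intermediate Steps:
$T{\left(r,I \right)} = 2 r$
$g = - \frac{3}{2}$ ($g = 1 - \left(4 + \frac{2 \cdot 3}{-4}\right) = 1 - \left(4 + 6 \left(- \frac{1}{4}\right)\right) = 1 - \left(4 - \frac{3}{2}\right) = 1 - \frac{5}{2} = - \frac{3}{2} \approx -1.5$)
$\left(-19\right) 4 g = \left(-19\right) 4 \left(- \frac{3}{2}\right) = \left(-76\right) \left(- \frac{3}{2}\right) = 114$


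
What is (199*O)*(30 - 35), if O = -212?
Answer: 210940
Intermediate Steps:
(199*O)*(30 - 35) = (199*(-212))*(30 - 35) = -42188*(-5) = 210940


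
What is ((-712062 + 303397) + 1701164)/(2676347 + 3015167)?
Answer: 1292499/5691514 ≈ 0.22709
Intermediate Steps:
((-712062 + 303397) + 1701164)/(2676347 + 3015167) = (-408665 + 1701164)/5691514 = 1292499*(1/5691514) = 1292499/5691514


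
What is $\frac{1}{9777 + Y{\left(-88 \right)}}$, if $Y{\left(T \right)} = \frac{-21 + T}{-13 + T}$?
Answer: $\frac{101}{987586} \approx 0.00010227$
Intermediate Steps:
$Y{\left(T \right)} = \frac{-21 + T}{-13 + T}$
$\frac{1}{9777 + Y{\left(-88 \right)}} = \frac{1}{9777 + \frac{-21 - 88}{-13 - 88}} = \frac{1}{9777 + \frac{1}{-101} \left(-109\right)} = \frac{1}{9777 - - \frac{109}{101}} = \frac{1}{9777 + \frac{109}{101}} = \frac{1}{\frac{987586}{101}} = \frac{101}{987586}$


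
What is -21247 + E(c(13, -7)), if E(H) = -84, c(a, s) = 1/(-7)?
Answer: -21331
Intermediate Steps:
c(a, s) = -1/7
-21247 + E(c(13, -7)) = -21247 - 84 = -21331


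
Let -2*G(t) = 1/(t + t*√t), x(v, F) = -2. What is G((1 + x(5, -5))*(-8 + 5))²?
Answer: 1/36 - √3/72 ≈ 0.0037215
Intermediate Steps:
G(t) = -1/(2*(t + t^(3/2))) (G(t) = -1/(2*(t + t*√t)) = -1/(2*(t + t^(3/2))))
G((1 + x(5, -5))*(-8 + 5))² = (-1/(2*((1 - 2)*(-8 + 5)) + 2*((1 - 2)*(-8 + 5))^(3/2)))² = (-1/(2*(-1*(-3)) + 2*(-1*(-3))^(3/2)))² = (-1/(2*3 + 2*3^(3/2)))² = (-1/(6 + 2*(3*√3)))² = (-1/(6 + 6*√3))² = (6 + 6*√3)⁻²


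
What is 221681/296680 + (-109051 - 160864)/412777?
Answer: 11426435937/122462680360 ≈ 0.093305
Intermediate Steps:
221681/296680 + (-109051 - 160864)/412777 = 221681*(1/296680) - 269915*1/412777 = 221681/296680 - 269915/412777 = 11426435937/122462680360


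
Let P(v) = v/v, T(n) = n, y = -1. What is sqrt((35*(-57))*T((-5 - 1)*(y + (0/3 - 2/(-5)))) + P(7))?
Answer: I*sqrt(7181) ≈ 84.741*I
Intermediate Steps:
P(v) = 1
sqrt((35*(-57))*T((-5 - 1)*(y + (0/3 - 2/(-5)))) + P(7)) = sqrt((35*(-57))*((-5 - 1)*(-1 + (0/3 - 2/(-5)))) + 1) = sqrt(-(-11970)*(-1 + (0*(1/3) - 2*(-1/5))) + 1) = sqrt(-(-11970)*(-1 + (0 + 2/5)) + 1) = sqrt(-(-11970)*(-1 + 2/5) + 1) = sqrt(-(-11970)*(-3)/5 + 1) = sqrt(-1995*18/5 + 1) = sqrt(-7182 + 1) = sqrt(-7181) = I*sqrt(7181)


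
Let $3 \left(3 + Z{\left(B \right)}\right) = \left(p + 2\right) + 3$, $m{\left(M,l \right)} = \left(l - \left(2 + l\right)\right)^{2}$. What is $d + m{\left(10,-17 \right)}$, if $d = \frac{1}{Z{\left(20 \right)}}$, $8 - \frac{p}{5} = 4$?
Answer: $\frac{67}{16} \approx 4.1875$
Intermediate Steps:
$p = 20$ ($p = 40 - 20 = 20$)
$m{\left(M,l \right)} = 4$ ($m{\left(M,l \right)} = \left(-2\right)^{2} = 4$)
$Z{\left(B \right)} = \frac{16}{3}$ ($Z{\left(B \right)} = -3 + \frac{\left(20 + 2\right) + 3}{3} = -3 + \frac{22 + 3}{3} = -3 + \frac{1}{3} \cdot 25 = -3 + \frac{25}{3} = \frac{16}{3}$)
$d = \frac{3}{16}$ ($d = \frac{1}{\frac{16}{3}} = \frac{3}{16} \approx 0.1875$)
$d + m{\left(10,-17 \right)} = \frac{3}{16} + 4 = \frac{67}{16}$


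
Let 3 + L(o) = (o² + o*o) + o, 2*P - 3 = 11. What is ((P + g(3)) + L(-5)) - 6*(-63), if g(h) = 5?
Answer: 432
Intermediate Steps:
P = 7 (P = 3/2 + (½)*11 = 3/2 + 11/2 = 7)
L(o) = -3 + o + 2*o² (L(o) = -3 + ((o² + o*o) + o) = -3 + ((o² + o²) + o) = -3 + (2*o² + o) = -3 + (o + 2*o²) = -3 + o + 2*o²)
((P + g(3)) + L(-5)) - 6*(-63) = ((7 + 5) + (-3 - 5 + 2*(-5)²)) - 6*(-63) = (12 + (-3 - 5 + 2*25)) + 378 = (12 + (-3 - 5 + 50)) + 378 = (12 + 42) + 378 = 54 + 378 = 432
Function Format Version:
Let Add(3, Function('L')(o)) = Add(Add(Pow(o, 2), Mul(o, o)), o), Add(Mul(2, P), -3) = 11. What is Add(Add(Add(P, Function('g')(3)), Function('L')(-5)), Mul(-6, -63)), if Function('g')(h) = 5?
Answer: 432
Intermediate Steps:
P = 7 (P = Add(Rational(3, 2), Mul(Rational(1, 2), 11)) = Add(Rational(3, 2), Rational(11, 2)) = 7)
Function('L')(o) = Add(-3, o, Mul(2, Pow(o, 2))) (Function('L')(o) = Add(-3, Add(Add(Pow(o, 2), Mul(o, o)), o)) = Add(-3, Add(Add(Pow(o, 2), Pow(o, 2)), o)) = Add(-3, Add(Mul(2, Pow(o, 2)), o)) = Add(-3, Add(o, Mul(2, Pow(o, 2)))) = Add(-3, o, Mul(2, Pow(o, 2))))
Add(Add(Add(P, Function('g')(3)), Function('L')(-5)), Mul(-6, -63)) = Add(Add(Add(7, 5), Add(-3, -5, Mul(2, Pow(-5, 2)))), Mul(-6, -63)) = Add(Add(12, Add(-3, -5, Mul(2, 25))), 378) = Add(Add(12, Add(-3, -5, 50)), 378) = Add(Add(12, 42), 378) = Add(54, 378) = 432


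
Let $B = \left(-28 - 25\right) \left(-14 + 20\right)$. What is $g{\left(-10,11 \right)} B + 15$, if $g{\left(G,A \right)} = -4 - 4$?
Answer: $2559$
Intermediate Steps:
$B = -318$ ($B = \left(-53\right) 6 = -318$)
$g{\left(G,A \right)} = -8$ ($g{\left(G,A \right)} = -4 - 4 = -8$)
$g{\left(-10,11 \right)} B + 15 = \left(-8\right) \left(-318\right) + 15 = 2544 + 15 = 2559$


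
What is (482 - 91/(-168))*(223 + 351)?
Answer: 3323747/12 ≈ 2.7698e+5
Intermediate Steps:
(482 - 91/(-168))*(223 + 351) = (482 - 91*(-1/168))*574 = (482 + 13/24)*574 = (11581/24)*574 = 3323747/12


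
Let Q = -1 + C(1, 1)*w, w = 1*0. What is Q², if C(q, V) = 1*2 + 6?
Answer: 1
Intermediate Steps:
C(q, V) = 8 (C(q, V) = 2 + 6 = 8)
w = 0
Q = -1 (Q = -1 + 8*0 = -1 + 0 = -1)
Q² = (-1)² = 1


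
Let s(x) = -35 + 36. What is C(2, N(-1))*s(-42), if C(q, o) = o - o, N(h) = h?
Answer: 0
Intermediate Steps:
C(q, o) = 0
s(x) = 1
C(2, N(-1))*s(-42) = 0*1 = 0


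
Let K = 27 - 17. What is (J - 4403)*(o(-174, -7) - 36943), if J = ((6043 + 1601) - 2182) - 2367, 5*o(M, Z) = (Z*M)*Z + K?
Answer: 252746148/5 ≈ 5.0549e+7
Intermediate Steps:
K = 10
o(M, Z) = 2 + M*Z²/5 (o(M, Z) = ((Z*M)*Z + 10)/5 = ((M*Z)*Z + 10)/5 = (M*Z² + 10)/5 = (10 + M*Z²)/5 = 2 + M*Z²/5)
J = 3095 (J = (7644 - 2182) - 2367 = 5462 - 2367 = 3095)
(J - 4403)*(o(-174, -7) - 36943) = (3095 - 4403)*((2 + (⅕)*(-174)*(-7)²) - 36943) = -1308*((2 + (⅕)*(-174)*49) - 36943) = -1308*((2 - 8526/5) - 36943) = -1308*(-8516/5 - 36943) = -1308*(-193231/5) = 252746148/5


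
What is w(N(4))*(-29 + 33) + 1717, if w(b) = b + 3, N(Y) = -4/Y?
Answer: 1725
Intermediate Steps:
w(b) = 3 + b
w(N(4))*(-29 + 33) + 1717 = (3 - 4/4)*(-29 + 33) + 1717 = (3 - 4*¼)*4 + 1717 = (3 - 1)*4 + 1717 = 2*4 + 1717 = 8 + 1717 = 1725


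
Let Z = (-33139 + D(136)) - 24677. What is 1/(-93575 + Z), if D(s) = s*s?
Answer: -1/132895 ≈ -7.5247e-6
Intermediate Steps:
D(s) = s**2
Z = -39320 (Z = (-33139 + 136**2) - 24677 = (-33139 + 18496) - 24677 = -14643 - 24677 = -39320)
1/(-93575 + Z) = 1/(-93575 - 39320) = 1/(-132895) = -1/132895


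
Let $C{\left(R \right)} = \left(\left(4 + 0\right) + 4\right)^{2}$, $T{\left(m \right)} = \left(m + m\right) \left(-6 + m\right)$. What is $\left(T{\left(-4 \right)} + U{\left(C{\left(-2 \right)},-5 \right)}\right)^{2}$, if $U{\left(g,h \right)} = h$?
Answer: $5625$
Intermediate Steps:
$T{\left(m \right)} = 2 m \left(-6 + m\right)$
$C{\left(R \right)} = 64$ ($C{\left(R \right)} = \left(4 + 4\right)^{2} = 8^{2} = 64$)
$\left(T{\left(-4 \right)} + U{\left(C{\left(-2 \right)},-5 \right)}\right)^{2} = \left(2 \left(-4\right) \left(-6 - 4\right) - 5\right)^{2} = \left(2 \left(-4\right) \left(-10\right) - 5\right)^{2} = \left(80 - 5\right)^{2} = 75^{2} = 5625$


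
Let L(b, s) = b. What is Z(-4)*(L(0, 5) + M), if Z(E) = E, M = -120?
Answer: 480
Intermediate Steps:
Z(-4)*(L(0, 5) + M) = -4*(0 - 120) = -4*(-120) = 480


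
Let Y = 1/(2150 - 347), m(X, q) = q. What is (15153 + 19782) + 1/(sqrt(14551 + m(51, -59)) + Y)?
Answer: 1645813143881442/47110724027 + 6501618*sqrt(3623)/47110724027 ≈ 34935.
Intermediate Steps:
Y = 1/1803 ≈ 0.00055463
(15153 + 19782) + 1/(sqrt(14551 + m(51, -59)) + Y) = (15153 + 19782) + 1/(sqrt(14551 - 59) + 1/1803) = 34935 + 1/(sqrt(14492) + 1/1803) = 34935 + 1/(2*sqrt(3623) + 1/1803) = 34935 + 1/(1/1803 + 2*sqrt(3623))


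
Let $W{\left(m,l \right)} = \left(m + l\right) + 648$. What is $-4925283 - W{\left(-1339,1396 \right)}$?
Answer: $-4925988$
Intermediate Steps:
$W{\left(m,l \right)} = 648 + l + m$ ($W{\left(m,l \right)} = \left(l + m\right) + 648 = 648 + l + m$)
$-4925283 - W{\left(-1339,1396 \right)} = -4925283 - \left(648 + 1396 - 1339\right) = -4925283 - 705 = -4925988$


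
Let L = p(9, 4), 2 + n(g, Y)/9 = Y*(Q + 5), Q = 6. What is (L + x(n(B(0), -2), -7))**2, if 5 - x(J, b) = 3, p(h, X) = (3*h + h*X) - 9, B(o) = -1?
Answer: 3136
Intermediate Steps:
p(h, X) = -9 + 3*h + X*h (p(h, X) = (3*h + X*h) - 9 = -9 + 3*h + X*h)
n(g, Y) = -18 + 99*Y (n(g, Y) = -18 + 9*(Y*(6 + 5)) = -18 + 9*(Y*11) = -18 + 9*(11*Y) = -18 + 99*Y)
x(J, b) = 2 (x(J, b) = 5 - 1*3 = 5 - 3 = 2)
L = 54 (L = -9 + 3*9 + 4*9 = -9 + 27 + 36 = 54)
(L + x(n(B(0), -2), -7))**2 = (54 + 2)**2 = 56**2 = 3136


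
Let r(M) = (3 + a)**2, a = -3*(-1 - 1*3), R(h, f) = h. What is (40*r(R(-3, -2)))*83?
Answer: 747000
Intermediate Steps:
a = 12 (a = -3*(-1 - 3) = -3*(-4) = 12)
r(M) = 225 (r(M) = (3 + 12)**2 = 15**2 = 225)
(40*r(R(-3, -2)))*83 = (40*225)*83 = 9000*83 = 747000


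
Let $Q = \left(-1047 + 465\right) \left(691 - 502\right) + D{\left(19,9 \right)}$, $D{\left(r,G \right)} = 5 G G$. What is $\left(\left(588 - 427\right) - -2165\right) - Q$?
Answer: $111919$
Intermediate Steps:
$D{\left(r,G \right)} = 5 G^{2}$
$Q = -109593$ ($Q = \left(-1047 + 465\right) \left(691 - 502\right) + 5 \cdot 9^{2} = \left(-582\right) 189 + 5 \cdot 81 = -109998 + 405 = -109593$)
$\left(\left(588 - 427\right) - -2165\right) - Q = \left(\left(588 - 427\right) - -2165\right) - -109593 = \left(161 + 2165\right) + 109593 = 2326 + 109593 = 111919$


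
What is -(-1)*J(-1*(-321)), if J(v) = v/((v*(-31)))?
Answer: -1/31 ≈ -0.032258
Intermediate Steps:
J(v) = -1/31 (J(v) = v/((-31*v)) = v*(-1/(31*v)) = -1/31)
-(-1)*J(-1*(-321)) = -(-1)*(-1)/31 = -1*1/31 = -1/31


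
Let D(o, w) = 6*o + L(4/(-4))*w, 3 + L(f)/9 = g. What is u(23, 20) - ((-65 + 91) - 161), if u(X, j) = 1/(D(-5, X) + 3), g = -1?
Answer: 115424/855 ≈ 135.00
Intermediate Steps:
L(f) = -36 (L(f) = -27 + 9*(-1) = -27 - 9 = -36)
D(o, w) = -36*w + 6*o (D(o, w) = 6*o - 36*w = -36*w + 6*o)
u(X, j) = 1/(-27 - 36*X) (u(X, j) = 1/((-36*X + 6*(-5)) + 3) = 1/((-36*X - 30) + 3) = 1/((-30 - 36*X) + 3) = 1/(-27 - 36*X))
u(23, 20) - ((-65 + 91) - 161) = -1/(27 + 36*23) - ((-65 + 91) - 161) = -1/(27 + 828) - (26 - 161) = -1/855 - 1*(-135) = -1*1/855 + 135 = -1/855 + 135 = 115424/855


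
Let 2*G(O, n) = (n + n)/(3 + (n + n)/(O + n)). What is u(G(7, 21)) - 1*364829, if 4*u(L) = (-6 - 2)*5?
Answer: -364839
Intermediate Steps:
G(O, n) = n/(3 + 2*n/(O + n)) (G(O, n) = ((n + n)/(3 + (n + n)/(O + n)))/2 = ((2*n)/(3 + (2*n)/(O + n)))/2 = ((2*n)/(3 + 2*n/(O + n)))/2 = (2*n/(3 + 2*n/(O + n)))/2 = n/(3 + 2*n/(O + n)))
u(L) = -10 (u(L) = ((-6 - 2)*5)/4 = (-8*5)/4 = (¼)*(-40) = -10)
u(G(7, 21)) - 1*364829 = -10 - 1*364829 = -10 - 364829 = -364839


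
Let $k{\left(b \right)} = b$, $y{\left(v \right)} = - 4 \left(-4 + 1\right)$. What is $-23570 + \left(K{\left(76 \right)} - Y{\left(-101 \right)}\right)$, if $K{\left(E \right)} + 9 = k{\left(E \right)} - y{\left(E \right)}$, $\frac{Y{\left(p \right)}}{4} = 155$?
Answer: $-24135$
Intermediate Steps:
$Y{\left(p \right)} = 620$ ($Y{\left(p \right)} = 4 \cdot 155 = 620$)
$y{\left(v \right)} = 12$ ($y{\left(v \right)} = \left(-4\right) \left(-3\right) = 12$)
$K{\left(E \right)} = -21 + E$ ($K{\left(E \right)} = -9 + \left(E - 12\right) = -9 + \left(-12 + E\right) = -21 + E$)
$-23570 + \left(K{\left(76 \right)} - Y{\left(-101 \right)}\right) = -23570 + \left(\left(-21 + 76\right) - 620\right) = -23570 + \left(55 - 620\right) = -23570 - 565 = -24135$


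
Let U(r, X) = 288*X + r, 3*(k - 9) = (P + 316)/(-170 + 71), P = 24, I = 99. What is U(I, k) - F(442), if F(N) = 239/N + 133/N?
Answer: 17214845/7293 ≈ 2360.5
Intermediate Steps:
F(N) = 372/N
k = 2333/297 (k = 9 + ((24 + 316)/(-170 + 71))/3 = 9 + (340/(-99))/3 = 9 + (340*(-1/99))/3 = 9 + (1/3)*(-340/99) = 9 - 340/297 = 2333/297 ≈ 7.8552)
U(r, X) = r + 288*X
U(I, k) - F(442) = (99 + 288*(2333/297)) - 372/442 = (99 + 74656/33) - 372/442 = 77923/33 - 1*186/221 = 77923/33 - 186/221 = 17214845/7293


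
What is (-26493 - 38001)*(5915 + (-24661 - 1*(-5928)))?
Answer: 826684092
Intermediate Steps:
(-26493 - 38001)*(5915 + (-24661 - 1*(-5928))) = -64494*(5915 + (-24661 + 5928)) = -64494*(5915 - 18733) = -64494*(-12818) = 826684092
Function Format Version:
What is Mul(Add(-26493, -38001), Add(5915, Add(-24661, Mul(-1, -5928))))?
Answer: 826684092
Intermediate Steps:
Mul(Add(-26493, -38001), Add(5915, Add(-24661, Mul(-1, -5928)))) = Mul(-64494, Add(5915, Add(-24661, 5928))) = Mul(-64494, Add(5915, -18733)) = Mul(-64494, -12818) = 826684092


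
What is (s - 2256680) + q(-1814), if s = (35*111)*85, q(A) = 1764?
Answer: -1924691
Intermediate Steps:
s = 330225 (s = 3885*85 = 330225)
(s - 2256680) + q(-1814) = (330225 - 2256680) + 1764 = -1926455 + 1764 = -1924691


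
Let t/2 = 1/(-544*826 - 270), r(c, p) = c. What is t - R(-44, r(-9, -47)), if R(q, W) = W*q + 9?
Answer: -91046836/224807 ≈ -405.00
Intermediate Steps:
R(q, W) = 9 + W*q
t = -1/224807 (t = 2/(-544*826 - 270) = 2/(-449344 - 270) = 2/(-449614) = 2*(-1/449614) = -1/224807 ≈ -4.4483e-6)
t - R(-44, r(-9, -47)) = -1/224807 - (9 - 9*(-44)) = -1/224807 - (9 + 396) = -1/224807 - 1*405 = -1/224807 - 405 = -91046836/224807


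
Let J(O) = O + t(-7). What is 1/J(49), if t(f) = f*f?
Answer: 1/98 ≈ 0.010204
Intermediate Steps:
t(f) = f²
J(O) = 49 + O (J(O) = O + (-7)² = O + 49 = 49 + O)
1/J(49) = 1/(49 + 49) = 1/98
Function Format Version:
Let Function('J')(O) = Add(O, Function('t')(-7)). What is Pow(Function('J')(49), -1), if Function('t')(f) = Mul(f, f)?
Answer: Rational(1, 98) ≈ 0.010204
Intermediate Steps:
Function('t')(f) = Pow(f, 2)
Function('J')(O) = Add(49, O) (Function('J')(O) = Add(O, Pow(-7, 2)) = Add(O, 49) = Add(49, O))
Pow(Function('J')(49), -1) = Pow(Add(49, 49), -1) = Pow(98, -1) = Rational(1, 98)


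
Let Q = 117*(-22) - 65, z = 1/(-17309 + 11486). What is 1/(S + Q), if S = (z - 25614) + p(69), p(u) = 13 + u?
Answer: -5823/164039734 ≈ -3.5497e-5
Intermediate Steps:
z = -1/5823 (z = 1/(-5823) = -1/5823 ≈ -0.00017173)
S = -148672837/5823 (S = (-1/5823 - 25614) + (13 + 69) = -149150323/5823 + 82 = -148672837/5823 ≈ -25532.)
Q = -2639 (Q = -2574 - 65 = -2639)
1/(S + Q) = 1/(-148672837/5823 - 2639) = 1/(-164039734/5823) = -5823/164039734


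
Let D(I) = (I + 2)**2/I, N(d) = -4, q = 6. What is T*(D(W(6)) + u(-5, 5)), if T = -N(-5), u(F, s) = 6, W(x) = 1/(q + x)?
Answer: 697/3 ≈ 232.33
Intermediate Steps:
W(x) = 1/(6 + x)
D(I) = (2 + I)**2/I
T = 4 (T = -1*(-4) = 4)
T*(D(W(6)) + u(-5, 5)) = 4*((2 + 1/(6 + 6))**2/(1/(6 + 6)) + 6) = 4*((2 + 1/12)**2/(1/12) + 6) = 4*(12*(25/12)**2 + 6) = 4*(12*(625/144) + 6) = 4*(625/12 + 6) = 4*(697/12) = 697/3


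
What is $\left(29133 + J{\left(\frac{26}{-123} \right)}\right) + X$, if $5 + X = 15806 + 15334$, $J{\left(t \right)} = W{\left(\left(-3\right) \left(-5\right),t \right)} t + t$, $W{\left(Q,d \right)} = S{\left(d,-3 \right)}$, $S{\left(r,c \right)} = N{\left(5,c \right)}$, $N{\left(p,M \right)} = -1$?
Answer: $60268$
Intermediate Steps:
$S{\left(r,c \right)} = -1$
$W{\left(Q,d \right)} = -1$
$J{\left(t \right)} = 0$ ($J{\left(t \right)} = - t + t = 0$)
$X = 31135$ ($X = -5 + \left(15806 + 15334\right) = -5 + 31140 = 31135$)
$\left(29133 + J{\left(\frac{26}{-123} \right)}\right) + X = \left(29133 + 0\right) + 31135 = 29133 + 31135 = 60268$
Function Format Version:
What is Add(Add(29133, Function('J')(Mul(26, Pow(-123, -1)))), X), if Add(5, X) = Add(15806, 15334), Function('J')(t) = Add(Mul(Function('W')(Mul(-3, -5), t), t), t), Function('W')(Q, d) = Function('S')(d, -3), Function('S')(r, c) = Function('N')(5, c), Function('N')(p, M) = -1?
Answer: 60268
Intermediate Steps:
Function('S')(r, c) = -1
Function('W')(Q, d) = -1
Function('J')(t) = 0 (Function('J')(t) = Add(Mul(-1, t), t) = 0)
X = 31135 (X = Add(-5, Add(15806, 15334)) = Add(-5, 31140) = 31135)
Add(Add(29133, Function('J')(Mul(26, Pow(-123, -1)))), X) = Add(Add(29133, 0), 31135) = Add(29133, 31135) = 60268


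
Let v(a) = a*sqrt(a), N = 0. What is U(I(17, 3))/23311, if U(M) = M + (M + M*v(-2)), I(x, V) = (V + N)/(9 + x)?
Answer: 3/303043 - 3*I*sqrt(2)/303043 ≈ 9.8996e-6 - 1.4e-5*I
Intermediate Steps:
v(a) = a**(3/2)
I(x, V) = V/(9 + x) (I(x, V) = (V + 0)/(9 + x) = V/(9 + x))
U(M) = 2*M - 2*I*M*sqrt(2) (U(M) = M + (M + M*(-2)**(3/2)) = M + (M + M*(-2*I*sqrt(2))) = M + (M - 2*I*M*sqrt(2)) = 2*M - 2*I*M*sqrt(2))
U(I(17, 3))/23311 = (2*(3/(9 + 17))*(1 - I*sqrt(2)))/23311 = (2*(3/26)*(1 - I*sqrt(2)))*(1/23311) = (3/13 - 3*I*sqrt(2)/13)*(1/23311) = 3/303043 - 3*I*sqrt(2)/303043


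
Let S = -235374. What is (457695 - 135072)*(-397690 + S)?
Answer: -204241006872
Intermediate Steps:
(457695 - 135072)*(-397690 + S) = (457695 - 135072)*(-397690 - 235374) = 322623*(-633064) = -204241006872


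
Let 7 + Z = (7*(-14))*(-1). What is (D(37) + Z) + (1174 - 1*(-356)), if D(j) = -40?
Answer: 1581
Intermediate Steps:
Z = 91 (Z = -7 + (7*(-14))*(-1) = -7 - 98*(-1) = -7 + 98 = 91)
(D(37) + Z) + (1174 - 1*(-356)) = (-40 + 91) + (1174 - 1*(-356)) = 51 + (1174 + 356) = 51 + 1530 = 1581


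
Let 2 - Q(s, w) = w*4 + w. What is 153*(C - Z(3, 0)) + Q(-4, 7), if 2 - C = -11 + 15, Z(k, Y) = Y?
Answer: -339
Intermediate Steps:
C = -2 (C = 2 - (-11 + 15) = 2 - 1*4 = 2 - 4 = -2)
Q(s, w) = 2 - 5*w (Q(s, w) = 2 - (w*4 + w) = 2 - (4*w + w) = 2 - 5*w)
153*(C - Z(3, 0)) + Q(-4, 7) = 153*(-2 - 1*0) + (2 - 5*7) = 153*(-2 + 0) + (2 - 35) = 153*(-2) - 33 = -306 - 33 = -339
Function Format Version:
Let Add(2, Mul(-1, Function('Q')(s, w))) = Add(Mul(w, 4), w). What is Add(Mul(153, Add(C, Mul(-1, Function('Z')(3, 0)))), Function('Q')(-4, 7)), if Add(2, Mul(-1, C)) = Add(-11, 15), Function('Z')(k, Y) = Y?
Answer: -339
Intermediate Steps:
C = -2 (C = Add(2, Mul(-1, Add(-11, 15))) = Add(2, Mul(-1, 4)) = Add(2, -4) = -2)
Function('Q')(s, w) = Add(2, Mul(-5, w)) (Function('Q')(s, w) = Add(2, Mul(-1, Add(Mul(w, 4), w))) = Add(2, Mul(-1, Add(Mul(4, w), w))) = Add(2, Mul(-1, Mul(5, w))) = Add(2, Mul(-5, w)))
Add(Mul(153, Add(C, Mul(-1, Function('Z')(3, 0)))), Function('Q')(-4, 7)) = Add(Mul(153, Add(-2, Mul(-1, 0))), Add(2, Mul(-5, 7))) = Add(Mul(153, Add(-2, 0)), Add(2, -35)) = Add(Mul(153, -2), -33) = Add(-306, -33) = -339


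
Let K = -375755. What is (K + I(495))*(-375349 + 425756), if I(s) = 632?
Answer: -18908825061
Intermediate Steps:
(K + I(495))*(-375349 + 425756) = (-375755 + 632)*(-375349 + 425756) = -375123*50407 = -18908825061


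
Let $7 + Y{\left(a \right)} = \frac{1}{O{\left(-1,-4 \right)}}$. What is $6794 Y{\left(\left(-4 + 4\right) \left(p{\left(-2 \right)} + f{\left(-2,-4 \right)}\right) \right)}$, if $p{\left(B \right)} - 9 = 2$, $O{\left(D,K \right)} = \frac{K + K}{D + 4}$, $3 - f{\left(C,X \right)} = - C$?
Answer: $- \frac{200423}{4} \approx -50106.0$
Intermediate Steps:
$f{\left(C,X \right)} = 3 + C$ ($f{\left(C,X \right)} = 3 - - C = 3 + C$)
$O{\left(D,K \right)} = \frac{2 K}{4 + D}$
$p{\left(B \right)} = 11$ ($p{\left(B \right)} = 9 + 2 = 11$)
$Y{\left(a \right)} = - \frac{59}{8}$ ($Y{\left(a \right)} = -7 + \frac{1}{2 \left(-4\right) \frac{1}{4 - 1}} = -7 + \frac{1}{2 \left(-4\right) \frac{1}{3}} = -7 + \frac{1}{- \frac{8}{3}} = -7 - \frac{3}{8} = - \frac{59}{8}$)
$6794 Y{\left(\left(-4 + 4\right) \left(p{\left(-2 \right)} + f{\left(-2,-4 \right)}\right) \right)} = 6794 \left(- \frac{59}{8}\right) = - \frac{200423}{4}$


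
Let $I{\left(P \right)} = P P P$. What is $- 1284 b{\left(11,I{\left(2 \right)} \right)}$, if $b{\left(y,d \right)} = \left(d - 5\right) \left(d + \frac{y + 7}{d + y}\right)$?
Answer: $- \frac{654840}{19} \approx -34465.0$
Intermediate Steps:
$I{\left(P \right)} = P^{3}$ ($I{\left(P \right)} = P^{2} P = P^{3}$)
$b{\left(y,d \right)} = \left(-5 + d\right) \left(d + \frac{7 + y}{d + y}\right)$
$- 1284 b{\left(11,I{\left(2 \right)} \right)} = - 1284 \frac{-35 + \left(2^{3}\right)^{3} - 55 - 5 \left(2^{3}\right)^{2} + 7 \cdot 2^{3} + 11 \left(2^{3}\right)^{2} - 4 \cdot 2^{3} \cdot 11}{2^{3} + 11} = - 1284 \frac{-35 + 8^{3} - 55 - 5 \cdot 8^{2} + 7 \cdot 8 + 11 \cdot 8^{2} - 32 \cdot 11}{8 + 11} = - 1284 \frac{-35 + 512 - 55 - 320 + 56 + 11 \cdot 64 - 352}{19} = - 1284 \frac{-35 + 512 - 55 - 320 + 56 + 704 - 352}{19} = - 1284 \cdot \frac{1}{19} \cdot 510 = \left(-1284\right) \frac{510}{19} = - \frac{654840}{19}$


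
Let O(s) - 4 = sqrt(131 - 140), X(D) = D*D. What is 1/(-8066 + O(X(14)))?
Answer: -8062/64995853 - 3*I/64995853 ≈ -0.00012404 - 4.6157e-8*I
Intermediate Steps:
X(D) = D**2
O(s) = 4 + 3*I (O(s) = 4 + sqrt(131 - 140) = 4 + sqrt(-9) = 4 + 3*I)
1/(-8066 + O(X(14))) = 1/(-8066 + (4 + 3*I)) = 1/(-8062 + 3*I) = (-8062 - 3*I)/64995853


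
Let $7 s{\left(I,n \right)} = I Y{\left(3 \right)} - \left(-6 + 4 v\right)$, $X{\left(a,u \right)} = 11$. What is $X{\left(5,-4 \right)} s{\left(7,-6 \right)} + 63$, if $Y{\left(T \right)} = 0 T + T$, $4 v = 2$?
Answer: $\frac{716}{7} \approx 102.29$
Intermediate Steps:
$v = \frac{1}{2}$ ($v = \frac{1}{4} \cdot 2 = \frac{1}{2} \approx 0.5$)
$Y{\left(T \right)} = T$ ($Y{\left(T \right)} = 0 + T = T$)
$s{\left(I,n \right)} = \frac{4}{7} + \frac{3 I}{7}$ ($s{\left(I,n \right)} = \frac{I 3 + \left(\left(-4\right) \frac{1}{2} + 6\right)}{7} = \frac{3 I + \left(-2 + 6\right)}{7} = \frac{3 I + 4}{7} = \frac{4 + 3 I}{7} = \frac{4}{7} + \frac{3 I}{7}$)
$X{\left(5,-4 \right)} s{\left(7,-6 \right)} + 63 = 11 \left(\frac{4}{7} + \frac{3}{7} \cdot 7\right) + 63 = 11 \left(\frac{4}{7} + 3\right) + 63 = 11 \cdot \frac{25}{7} + 63 = \frac{275}{7} + 63 = \frac{716}{7}$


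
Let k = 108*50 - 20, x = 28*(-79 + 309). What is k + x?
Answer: 11820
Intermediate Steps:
x = 6440 (x = 28*230 = 6440)
k = 5380 (k = 5400 - 20 = 5380)
k + x = 5380 + 6440 = 11820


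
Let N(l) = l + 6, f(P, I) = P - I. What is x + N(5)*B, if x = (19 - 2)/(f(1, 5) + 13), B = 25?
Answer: 2492/9 ≈ 276.89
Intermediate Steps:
N(l) = 6 + l
x = 17/9 (x = (19 - 2)/((1 - 1*5) + 13) = 17/((1 - 5) + 13) = 17/(-4 + 13) = 17/9 ≈ 1.8889)
x + N(5)*B = 17/9 + (6 + 5)*25 = 17/9 + 11*25 = 17/9 + 275 = 2492/9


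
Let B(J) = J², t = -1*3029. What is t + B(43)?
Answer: -1180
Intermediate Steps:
t = -3029
t + B(43) = -3029 + 43² = -3029 + 1849 = -1180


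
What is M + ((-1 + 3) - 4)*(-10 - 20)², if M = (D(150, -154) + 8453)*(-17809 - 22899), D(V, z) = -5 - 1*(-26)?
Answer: -344961392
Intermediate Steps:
D(V, z) = 21 (D(V, z) = -5 + 26 = 21)
M = -344959592 (M = (21 + 8453)*(-17809 - 22899) = 8474*(-40708) = -344959592)
M + ((-1 + 3) - 4)*(-10 - 20)² = -344959592 + ((-1 + 3) - 4)*(-10 - 20)² = -344959592 + (2 - 4)*(-30)² = -344959592 - 2*900 = -344959592 - 1800 = -344961392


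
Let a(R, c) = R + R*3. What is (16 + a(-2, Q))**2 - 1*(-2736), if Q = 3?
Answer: 2800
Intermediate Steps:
a(R, c) = 4*R (a(R, c) = R + 3*R = 4*R)
(16 + a(-2, Q))**2 - 1*(-2736) = (16 + 4*(-2))**2 - 1*(-2736) = (16 - 8)**2 + 2736 = 8**2 + 2736 = 64 + 2736 = 2800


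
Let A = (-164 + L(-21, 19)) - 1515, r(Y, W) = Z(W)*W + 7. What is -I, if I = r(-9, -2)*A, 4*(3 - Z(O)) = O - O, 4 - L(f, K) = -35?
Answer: 1640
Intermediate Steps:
L(f, K) = 39 (L(f, K) = 4 - 1*(-35) = 4 + 35 = 39)
Z(O) = 3 (Z(O) = 3 - (O - O)/4 = 3 - ¼*0 = 3 + 0 = 3)
r(Y, W) = 7 + 3*W (r(Y, W) = 3*W + 7 = 7 + 3*W)
A = -1640 (A = (-164 + 39) - 1515 = -125 - 1515 = -1640)
I = -1640 (I = (7 + 3*(-2))*(-1640) = (7 - 6)*(-1640) = 1*(-1640) = -1640)
-I = -1*(-1640) = 1640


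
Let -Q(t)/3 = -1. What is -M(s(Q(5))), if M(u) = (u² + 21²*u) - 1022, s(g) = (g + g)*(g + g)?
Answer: -16150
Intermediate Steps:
Q(t) = 3 (Q(t) = -3*(-1) = 3)
s(g) = 4*g² (s(g) = (2*g)*(2*g) = 4*g²)
M(u) = -1022 + u² + 441*u (M(u) = (u² + 441*u) - 1022 = -1022 + u² + 441*u)
-M(s(Q(5))) = -(-1022 + (4*3²)² + 441*(4*3²)) = -(-1022 + (4*9)² + 441*(4*9)) = -(-1022 + 36² + 441*36) = -(-1022 + 1296 + 15876) = -1*16150 = -16150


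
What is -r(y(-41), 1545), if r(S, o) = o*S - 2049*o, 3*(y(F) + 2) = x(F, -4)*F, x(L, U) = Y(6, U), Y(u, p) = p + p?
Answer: 2999875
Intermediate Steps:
Y(u, p) = 2*p
x(L, U) = 2*U
y(F) = -2 - 8*F/3 (y(F) = -2 + ((2*(-4))*F)/3 = -2 + (-8*F)/3 = -2 - 8*F/3)
r(S, o) = -2049*o + S*o (r(S, o) = S*o - 2049*o = -2049*o + S*o)
-r(y(-41), 1545) = -1545*(-2049 + (-2 - 8/3*(-41))) = -1545*(-2049 + (-2 + 328/3)) = -1545*(-2049 + 322/3) = -1545*(-5825)/3 = -1*(-2999875) = 2999875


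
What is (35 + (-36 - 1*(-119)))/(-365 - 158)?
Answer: -118/523 ≈ -0.22562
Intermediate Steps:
(35 + (-36 - 1*(-119)))/(-365 - 158) = (35 + (-36 + 119))/(-523) = (35 + 83)*(-1/523) = 118*(-1/523) = -118/523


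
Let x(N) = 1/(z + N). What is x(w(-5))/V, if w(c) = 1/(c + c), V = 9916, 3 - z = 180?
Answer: -5/8780618 ≈ -5.6944e-7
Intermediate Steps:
z = -177 (z = 3 - 1*180 = 3 - 180 = -177)
w(c) = 1/(2*c)
x(N) = 1/(-177 + N)
x(w(-5))/V = 1/(-177 + (½)/(-5)*9916) = (1/9916)/(-177 + (½)*(-⅕)) = (1/9916)/(-177 - ⅒) = (1/9916)/(-1771/10) = -10/1771*1/9916 = -5/8780618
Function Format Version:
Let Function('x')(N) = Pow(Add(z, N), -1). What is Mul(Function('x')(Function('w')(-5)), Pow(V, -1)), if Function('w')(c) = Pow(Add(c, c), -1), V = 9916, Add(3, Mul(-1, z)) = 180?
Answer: Rational(-5, 8780618) ≈ -5.6944e-7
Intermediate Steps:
z = -177 (z = Add(3, Mul(-1, 180)) = Add(3, -180) = -177)
Function('w')(c) = Mul(Rational(1, 2), Pow(c, -1)) (Function('w')(c) = Pow(Mul(2, c), -1) = Mul(Rational(1, 2), Pow(c, -1)))
Function('x')(N) = Pow(Add(-177, N), -1)
Mul(Function('x')(Function('w')(-5)), Pow(V, -1)) = Mul(Pow(Add(-177, Mul(Rational(1, 2), Pow(-5, -1))), -1), Pow(9916, -1)) = Mul(Pow(Add(-177, Mul(Rational(1, 2), Rational(-1, 5))), -1), Rational(1, 9916)) = Mul(Pow(Add(-177, Rational(-1, 10)), -1), Rational(1, 9916)) = Mul(Pow(Rational(-1771, 10), -1), Rational(1, 9916)) = Mul(Rational(-10, 1771), Rational(1, 9916)) = Rational(-5, 8780618)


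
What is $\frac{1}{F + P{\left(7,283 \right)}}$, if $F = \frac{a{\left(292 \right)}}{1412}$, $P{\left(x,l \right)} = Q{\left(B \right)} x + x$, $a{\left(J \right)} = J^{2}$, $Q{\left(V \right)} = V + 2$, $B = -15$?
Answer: $- \frac{353}{8336} \approx -0.042346$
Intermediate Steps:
$Q{\left(V \right)} = 2 + V$
$P{\left(x,l \right)} = - 12 x$ ($P{\left(x,l \right)} = \left(2 - 15\right) x + x = - 13 x + x = - 12 x$)
$F = \frac{21316}{353}$ ($F = \frac{292^{2}}{1412} = 85264 \cdot \frac{1}{1412} = \frac{21316}{353} \approx 60.385$)
$\frac{1}{F + P{\left(7,283 \right)}} = \frac{1}{\frac{21316}{353} - 84} = \frac{1}{- \frac{8336}{353}} = - \frac{353}{8336}$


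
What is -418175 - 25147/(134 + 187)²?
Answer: -43089195322/103041 ≈ -4.1818e+5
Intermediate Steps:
-418175 - 25147/(134 + 187)² = -418175 - 25147/(321²) = -418175 - 25147/103041 = -43089195322/103041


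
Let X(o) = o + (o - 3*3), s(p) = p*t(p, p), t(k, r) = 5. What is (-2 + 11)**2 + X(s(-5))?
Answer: 22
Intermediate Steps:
s(p) = 5*p (s(p) = p*5 = 5*p)
X(o) = -9 + 2*o (X(o) = o + (o - 9) = o + (-9 + o) = -9 + 2*o)
(-2 + 11)**2 + X(s(-5)) = (-2 + 11)**2 + (-9 + 2*(5*(-5))) = 9**2 + (-9 + 2*(-25)) = 81 + (-9 - 50) = 81 - 59 = 22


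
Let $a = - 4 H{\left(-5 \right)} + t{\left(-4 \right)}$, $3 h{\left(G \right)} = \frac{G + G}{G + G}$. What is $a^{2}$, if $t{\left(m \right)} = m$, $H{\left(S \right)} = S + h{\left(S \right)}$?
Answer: $\frac{1936}{9} \approx 215.11$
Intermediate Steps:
$h{\left(G \right)} = \frac{1}{3}$ ($h{\left(G \right)} = \frac{\left(G + G\right) \frac{1}{G + G}}{3} = \frac{2 G \frac{1}{2 G}}{3} = \frac{1}{3} \cdot 1 = \frac{1}{3}$)
$H{\left(S \right)} = \frac{1}{3} + S$ ($H{\left(S \right)} = S + \frac{1}{3} = \frac{1}{3} + S$)
$a = \frac{44}{3}$ ($a = - 4 \left(\frac{1}{3} - 5\right) - 4 = \left(-4\right) \left(- \frac{14}{3}\right) - 4 = \frac{56}{3} - 4 = \frac{44}{3} \approx 14.667$)
$a^{2} = \left(\frac{44}{3}\right)^{2} = \frac{1936}{9}$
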